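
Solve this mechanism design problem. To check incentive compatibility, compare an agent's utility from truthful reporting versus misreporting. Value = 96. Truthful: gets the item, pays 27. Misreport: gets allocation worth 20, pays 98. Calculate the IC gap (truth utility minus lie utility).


Step 1: U(truth) = value - payment = 96 - 27 = 69
Step 2: U(lie) = allocation - payment = 20 - 98 = -78
Step 3: IC gap = 69 - (-78) = 147

147


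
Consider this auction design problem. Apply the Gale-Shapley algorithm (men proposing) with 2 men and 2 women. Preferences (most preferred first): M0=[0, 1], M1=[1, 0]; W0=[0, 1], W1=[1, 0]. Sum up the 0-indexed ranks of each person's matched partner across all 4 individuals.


Step 1: Run Gale-Shapley (men propose, women hold best offer):
  M0 proposes to W0; she accepts
  M1 proposes to W1; she accepts
Step 2: Final matching: W0-M0, W1-M1
Step 3: 0-indexed ranks (man's rank of his match, then woman's): 0 + 0 + 0 + 0
Step 4: Total rank sum = 0

0


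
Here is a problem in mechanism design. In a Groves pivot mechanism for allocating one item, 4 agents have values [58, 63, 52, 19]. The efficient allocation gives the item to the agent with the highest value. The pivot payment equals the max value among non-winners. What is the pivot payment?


Step 1: The efficient winner is agent 1 with value 63
Step 2: Other agents' values: [58, 52, 19]
Step 3: Pivot payment = max(others) = 58
Step 4: The winner pays 58

58


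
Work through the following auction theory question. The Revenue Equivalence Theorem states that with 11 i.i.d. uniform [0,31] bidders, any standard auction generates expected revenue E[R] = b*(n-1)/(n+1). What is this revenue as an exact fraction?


Step 1: By Revenue Equivalence, expected revenue = b*(n-1)/(n+1)
Step 2: Substituting n = 11, b = 31
Step 3: Revenue = 31*(11-1)/(11+1) = 31*10/12
Step 4: Revenue = 310/12 = 155/6

155/6


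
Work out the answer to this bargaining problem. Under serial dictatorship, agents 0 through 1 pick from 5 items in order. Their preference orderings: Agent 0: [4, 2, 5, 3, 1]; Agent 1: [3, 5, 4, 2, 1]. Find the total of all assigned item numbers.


Step 1: Agent 0 picks item 4
Step 2: Agent 1 picks item 3
Step 3: Sum = 4 + 3 = 7

7


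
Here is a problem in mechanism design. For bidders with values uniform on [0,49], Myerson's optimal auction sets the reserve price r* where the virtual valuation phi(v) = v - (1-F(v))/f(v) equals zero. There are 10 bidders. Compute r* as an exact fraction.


Step 1: For U[0,49], F(v) = v/49 and f(v) = 1/49
Step 2: phi(v) = v - (1 - v/49)/(1/49) = v - (49 - v) = 2v - 49
Step 3: Set phi(r*) = 0: 2r* - 49 = 0
Step 4: r* = 49/2 (the number of bidders n = 10 does not enter)

49/2


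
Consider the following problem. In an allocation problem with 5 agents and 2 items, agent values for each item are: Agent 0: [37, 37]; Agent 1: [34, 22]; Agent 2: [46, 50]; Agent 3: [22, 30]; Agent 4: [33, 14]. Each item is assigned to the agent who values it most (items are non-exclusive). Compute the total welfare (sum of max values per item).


Step 1: For each item, find the maximum value among all agents.
Step 2: Item 0 -> Agent 2 (value 46)
Step 3: Item 1 -> Agent 2 (value 50)
Step 4: Total welfare = 46 + 50 = 96

96


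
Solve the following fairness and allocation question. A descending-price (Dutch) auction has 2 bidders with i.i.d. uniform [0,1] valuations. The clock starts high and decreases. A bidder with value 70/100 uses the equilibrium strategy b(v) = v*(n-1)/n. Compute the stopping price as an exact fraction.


Step 1: Dutch auctions are strategically equivalent to first-price auctions
Step 2: The equilibrium bid is b(v) = v*(n-1)/n
Step 3: b = 7/10 * 1/2
Step 4: b = 7/20

7/20


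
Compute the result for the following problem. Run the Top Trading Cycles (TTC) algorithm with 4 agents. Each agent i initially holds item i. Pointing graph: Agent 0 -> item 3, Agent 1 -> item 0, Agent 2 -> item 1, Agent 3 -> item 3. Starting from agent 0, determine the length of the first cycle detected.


Step 1: Trace the pointer graph from agent 0: 0 -> 3 -> 3
Step 2: A cycle is detected when we revisit agent 3
Step 3: The cycle is: 3 -> 3
Step 4: Cycle length = 1

1


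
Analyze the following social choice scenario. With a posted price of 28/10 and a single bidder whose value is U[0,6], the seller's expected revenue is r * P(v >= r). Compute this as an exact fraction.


Step 1: Posted price r = 14/5, value support [0,6]
Step 2: P(v >= r) = (6 - 14/5)/6 = 8/15
Step 3: Expected revenue = r * P(v >= r) = 14/5 * 8/15
Step 4: Revenue = 112/75

112/75


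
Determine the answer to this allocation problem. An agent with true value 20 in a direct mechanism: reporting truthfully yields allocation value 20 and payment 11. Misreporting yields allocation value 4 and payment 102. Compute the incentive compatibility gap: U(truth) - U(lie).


Step 1: U(truth) = value - payment = 20 - 11 = 9
Step 2: U(lie) = allocation - payment = 4 - 102 = -98
Step 3: IC gap = 9 - (-98) = 107

107


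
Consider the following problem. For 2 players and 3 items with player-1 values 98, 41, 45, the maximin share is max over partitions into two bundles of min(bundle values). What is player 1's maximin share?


Step 1: Item values = 98, 41, 45
Step 2: Enumerate all 2-bundle partitions and take the smaller bundle:
  Partition 1: {98} vs {41,45} -> bundles 98, 86; min = 86
  Partition 2: {41} vs {98,45} -> bundles 41, 143; min = 41
  Partition 3: {45} vs {98,41} -> bundles 45, 139; min = 45
Step 3: MMS = max(86, 41, 45) = 86

86


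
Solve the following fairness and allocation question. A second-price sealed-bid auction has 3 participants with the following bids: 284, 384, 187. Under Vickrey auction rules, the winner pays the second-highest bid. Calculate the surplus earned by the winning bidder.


Step 1: Sort bids in descending order: 384, 284, 187
Step 2: The winning bid is the highest: 384
Step 3: The payment equals the second-highest bid: 284
Step 4: Surplus = winner's bid - payment = 384 - 284 = 100

100


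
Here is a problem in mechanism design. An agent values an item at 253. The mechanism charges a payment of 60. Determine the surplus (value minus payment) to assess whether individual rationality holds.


Step 1: Surplus = value - payment = 253 - 60 = 193
Step 2: IR is satisfied (surplus >= 0)

193


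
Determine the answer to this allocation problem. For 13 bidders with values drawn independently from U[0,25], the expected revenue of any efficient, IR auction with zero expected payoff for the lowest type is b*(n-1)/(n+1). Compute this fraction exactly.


Step 1: By Revenue Equivalence, expected revenue = b*(n-1)/(n+1)
Step 2: Substituting n = 13, b = 25
Step 3: Revenue = 25*(13-1)/(13+1) = 25*12/14
Step 4: Revenue = 300/14 = 150/7

150/7


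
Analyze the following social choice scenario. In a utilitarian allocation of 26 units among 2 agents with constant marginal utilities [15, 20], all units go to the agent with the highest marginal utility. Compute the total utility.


Step 1: The marginal utilities are [15, 20]
Step 2: The highest marginal utility is 20
Step 3: All 26 units go to that agent
Step 4: Total utility = 20 * 26 = 520

520


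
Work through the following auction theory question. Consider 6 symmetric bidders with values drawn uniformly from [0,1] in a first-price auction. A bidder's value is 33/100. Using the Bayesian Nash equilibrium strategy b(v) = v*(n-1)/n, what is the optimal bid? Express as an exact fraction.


Step 1: The symmetric BNE bidding function is b(v) = v * (n-1) / n
Step 2: Substitute v = 33/100 and n = 6
Step 3: b = 33/100 * 5/6
Step 4: b = 11/40

11/40


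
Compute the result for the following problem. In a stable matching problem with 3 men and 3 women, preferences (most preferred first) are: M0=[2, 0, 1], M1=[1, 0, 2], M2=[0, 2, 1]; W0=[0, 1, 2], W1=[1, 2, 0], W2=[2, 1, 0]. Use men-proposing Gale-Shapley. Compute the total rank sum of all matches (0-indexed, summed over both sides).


Step 1: Run Gale-Shapley (men propose, women hold best offer):
  M0 proposes to W2; she accepts
  M1 proposes to W1; she accepts
  M2 proposes to W0; she accepts
Step 2: Final matching: W0-M2, W1-M1, W2-M0
Step 3: 0-indexed ranks (man's rank of his match, then woman's): 0 + 2 + 0 + 0 + 0 + 2
Step 4: Total rank sum = 4

4


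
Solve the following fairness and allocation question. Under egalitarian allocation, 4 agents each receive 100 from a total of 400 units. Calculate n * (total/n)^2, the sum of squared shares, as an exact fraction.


Step 1: Each agent's share = 400/4 = 100
Step 2: Square of each share = (100)^2 = 10000
Step 3: Sum of squares = 4 * 10000 = 40000

40000


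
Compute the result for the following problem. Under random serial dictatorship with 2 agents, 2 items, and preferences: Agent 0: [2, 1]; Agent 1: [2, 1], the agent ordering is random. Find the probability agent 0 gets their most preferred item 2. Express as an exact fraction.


Step 1: Agent 0 wants item 2
Step 2: There are 2 possible orderings of agents
Step 3: In 1 orderings, agent 0 gets item 2
Step 4: Probability = 1/2

1/2


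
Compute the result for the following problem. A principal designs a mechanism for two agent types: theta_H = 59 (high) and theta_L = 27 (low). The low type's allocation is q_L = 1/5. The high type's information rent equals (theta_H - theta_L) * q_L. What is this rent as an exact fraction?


Step 1: theta_H - theta_L = 59 - 27 = 32
Step 2: Information rent = (theta_H - theta_L) * q_L
Step 3: = 32 * 1/5
Step 4: = 32/5

32/5


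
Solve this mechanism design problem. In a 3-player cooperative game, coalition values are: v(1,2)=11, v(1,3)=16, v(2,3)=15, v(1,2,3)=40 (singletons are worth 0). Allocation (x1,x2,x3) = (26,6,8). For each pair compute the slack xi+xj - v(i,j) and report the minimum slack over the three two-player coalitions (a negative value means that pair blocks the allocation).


Step 1: Slack for coalition (1,2): x1+x2 - v12 = 32 - 11 = 21
Step 2: Slack for coalition (1,3): x1+x3 - v13 = 34 - 16 = 18
Step 3: Slack for coalition (2,3): x2+x3 - v23 = 14 - 15 = -1
Step 4: Minimum slack = min(21, 18, -1) = -1, attained by (2,3); coalition (2,3) can block (slack < 0), so the allocation is not in the core

-1


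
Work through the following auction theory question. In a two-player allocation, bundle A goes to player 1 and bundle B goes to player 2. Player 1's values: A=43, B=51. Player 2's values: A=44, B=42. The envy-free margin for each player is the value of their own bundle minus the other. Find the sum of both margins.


Step 1: Player 1's margin = v1(A) - v1(B) = 43 - 51 = -8
Step 2: Player 2's margin = v2(B) - v2(A) = 42 - 44 = -2
Step 3: Total margin = -8 + -2 = -10

-10


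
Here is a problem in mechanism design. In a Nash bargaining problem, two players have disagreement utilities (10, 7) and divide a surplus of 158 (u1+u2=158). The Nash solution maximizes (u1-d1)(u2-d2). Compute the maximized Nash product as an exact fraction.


Step 1: The Nash solution splits surplus symmetrically above the disagreement point
Step 2: u1 = (total + d1 - d2)/2 = (158 + 10 - 7)/2 = 161/2
Step 3: u2 = (total - d1 + d2)/2 = (158 - 10 + 7)/2 = 155/2
Step 4: Nash product = (161/2 - 10) * (155/2 - 7)
Step 5: = 141/2 * 141/2 = 19881/4

19881/4


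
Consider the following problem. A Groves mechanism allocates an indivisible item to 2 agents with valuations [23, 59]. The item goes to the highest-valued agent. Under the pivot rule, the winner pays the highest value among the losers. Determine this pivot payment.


Step 1: The efficient winner is agent 1 with value 59
Step 2: Other agents' values: [23]
Step 3: Pivot payment = max(others) = 23
Step 4: The winner pays 23

23


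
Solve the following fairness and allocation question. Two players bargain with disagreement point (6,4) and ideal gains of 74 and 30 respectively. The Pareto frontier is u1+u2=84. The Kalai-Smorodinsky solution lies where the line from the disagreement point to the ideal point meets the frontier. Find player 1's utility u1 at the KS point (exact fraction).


Step 1: At the KS point, (u1-d1)/r1 = (u2-d2)/r2 = t and u1+u2 = 84
Step 2: u1 = d1 + r1*t and u2 = d2 + r2*t, so (d1 + r1*t) + (d2 + r2*t) = 84
Step 3: t = (84 - 6 - 4)/(74 + 30) = 74/104 = 37/52
Step 4: u1 = d1 + r1*t = 6 + 74 * 37/52 = 1525/26
Step 5: (Check: u2 = d2 + r2*t = 659/26; u1+u2 = 1525/26 + 659/26 = 84, on the frontier.)

1525/26


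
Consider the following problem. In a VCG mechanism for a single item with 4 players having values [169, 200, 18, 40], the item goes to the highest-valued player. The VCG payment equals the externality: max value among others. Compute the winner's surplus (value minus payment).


Step 1: The winner is the agent with the highest value: agent 1 with value 200
Step 2: Values of other agents: [169, 18, 40]
Step 3: VCG payment = max of others' values = 169
Step 4: Surplus = 200 - 169 = 31

31


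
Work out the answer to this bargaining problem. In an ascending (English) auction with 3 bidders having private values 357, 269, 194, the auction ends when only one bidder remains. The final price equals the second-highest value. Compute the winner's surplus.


Step 1: Identify the highest value: 357
Step 2: Identify the second-highest value: 269
Step 3: The final price = second-highest value = 269
Step 4: Surplus = 357 - 269 = 88

88


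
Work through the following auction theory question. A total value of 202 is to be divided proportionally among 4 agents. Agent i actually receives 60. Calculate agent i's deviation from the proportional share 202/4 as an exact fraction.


Step 1: Proportional share = 202/4 = 101/2
Step 2: Agent's actual allocation = 60
Step 3: Excess = 60 - 101/2 = 19/2

19/2


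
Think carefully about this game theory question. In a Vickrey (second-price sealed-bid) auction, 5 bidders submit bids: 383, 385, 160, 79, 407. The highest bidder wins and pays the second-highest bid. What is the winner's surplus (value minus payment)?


Step 1: Sort bids in descending order: 407, 385, 383, 160, 79
Step 2: The winning bid is the highest: 407
Step 3: The payment equals the second-highest bid: 385
Step 4: Surplus = winner's bid - payment = 407 - 385 = 22

22


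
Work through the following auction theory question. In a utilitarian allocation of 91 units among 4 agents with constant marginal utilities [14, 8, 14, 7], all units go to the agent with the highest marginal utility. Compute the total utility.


Step 1: The marginal utilities are [14, 8, 14, 7]
Step 2: The highest marginal utility is 14
Step 3: All 91 units go to that agent
Step 4: Total utility = 14 * 91 = 1274

1274


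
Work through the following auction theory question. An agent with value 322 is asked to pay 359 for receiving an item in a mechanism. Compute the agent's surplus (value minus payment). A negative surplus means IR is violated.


Step 1: Surplus = value - payment = 322 - 359 = -37
Step 2: IR is violated (surplus < 0)

-37


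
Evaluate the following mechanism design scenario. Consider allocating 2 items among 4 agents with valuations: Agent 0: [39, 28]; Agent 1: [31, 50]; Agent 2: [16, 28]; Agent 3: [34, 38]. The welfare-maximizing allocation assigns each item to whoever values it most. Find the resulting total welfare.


Step 1: For each item, find the maximum value among all agents.
Step 2: Item 0 -> Agent 0 (value 39)
Step 3: Item 1 -> Agent 1 (value 50)
Step 4: Total welfare = 39 + 50 = 89

89


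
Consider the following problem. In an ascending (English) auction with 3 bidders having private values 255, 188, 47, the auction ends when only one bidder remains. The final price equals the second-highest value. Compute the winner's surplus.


Step 1: Identify the highest value: 255
Step 2: Identify the second-highest value: 188
Step 3: The final price = second-highest value = 188
Step 4: Surplus = 255 - 188 = 67

67


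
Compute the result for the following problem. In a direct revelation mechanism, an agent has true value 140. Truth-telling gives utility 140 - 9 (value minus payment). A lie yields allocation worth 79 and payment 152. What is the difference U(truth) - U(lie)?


Step 1: U(truth) = value - payment = 140 - 9 = 131
Step 2: U(lie) = allocation - payment = 79 - 152 = -73
Step 3: IC gap = 131 - (-73) = 204

204


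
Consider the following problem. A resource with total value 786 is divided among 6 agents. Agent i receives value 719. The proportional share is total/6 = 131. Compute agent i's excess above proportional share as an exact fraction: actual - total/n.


Step 1: Proportional share = 786/6 = 131
Step 2: Agent's actual allocation = 719
Step 3: Excess = 719 - 131 = 588

588


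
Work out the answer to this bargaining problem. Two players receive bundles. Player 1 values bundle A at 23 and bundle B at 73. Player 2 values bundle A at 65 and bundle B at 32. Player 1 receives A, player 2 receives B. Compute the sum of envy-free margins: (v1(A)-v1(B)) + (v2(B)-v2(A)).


Step 1: Player 1's margin = v1(A) - v1(B) = 23 - 73 = -50
Step 2: Player 2's margin = v2(B) - v2(A) = 32 - 65 = -33
Step 3: Total margin = -50 + -33 = -83

-83


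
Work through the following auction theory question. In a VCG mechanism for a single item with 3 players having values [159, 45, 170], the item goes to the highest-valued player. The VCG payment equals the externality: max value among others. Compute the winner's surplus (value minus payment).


Step 1: The winner is the agent with the highest value: agent 2 with value 170
Step 2: Values of other agents: [159, 45]
Step 3: VCG payment = max of others' values = 159
Step 4: Surplus = 170 - 159 = 11

11


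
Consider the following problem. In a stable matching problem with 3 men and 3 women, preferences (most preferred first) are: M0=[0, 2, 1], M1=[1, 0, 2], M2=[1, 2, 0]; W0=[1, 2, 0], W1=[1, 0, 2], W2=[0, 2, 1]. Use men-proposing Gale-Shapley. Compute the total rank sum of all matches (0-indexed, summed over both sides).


Step 1: Run Gale-Shapley (men propose, women hold best offer):
  M0 proposes to W0; she accepts
  M1 proposes to W1; she accepts
  M2 proposes to W1; rejected
  M2 proposes to W2; she accepts
Step 2: Final matching: W0-M0, W1-M1, W2-M2
Step 3: 0-indexed ranks (man's rank of his match, then woman's): 0 + 2 + 0 + 0 + 1 + 1
Step 4: Total rank sum = 4

4


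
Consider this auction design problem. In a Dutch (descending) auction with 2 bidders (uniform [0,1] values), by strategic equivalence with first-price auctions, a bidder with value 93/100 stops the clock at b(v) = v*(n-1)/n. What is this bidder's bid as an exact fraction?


Step 1: Dutch auctions are strategically equivalent to first-price auctions
Step 2: The equilibrium bid is b(v) = v*(n-1)/n
Step 3: b = 93/100 * 1/2
Step 4: b = 93/200

93/200


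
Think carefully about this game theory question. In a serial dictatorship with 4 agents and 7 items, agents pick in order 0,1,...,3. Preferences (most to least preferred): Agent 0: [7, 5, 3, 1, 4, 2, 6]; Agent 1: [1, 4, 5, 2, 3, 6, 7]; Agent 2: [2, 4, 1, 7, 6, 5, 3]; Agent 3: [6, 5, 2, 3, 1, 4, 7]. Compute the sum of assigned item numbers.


Step 1: Agent 0 picks item 7
Step 2: Agent 1 picks item 1
Step 3: Agent 2 picks item 2
Step 4: Agent 3 picks item 6
Step 5: Sum = 7 + 1 + 2 + 6 = 16

16


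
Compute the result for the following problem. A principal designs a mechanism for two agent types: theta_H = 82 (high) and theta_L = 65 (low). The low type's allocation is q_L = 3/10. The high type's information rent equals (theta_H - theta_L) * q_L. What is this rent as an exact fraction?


Step 1: theta_H - theta_L = 82 - 65 = 17
Step 2: Information rent = (theta_H - theta_L) * q_L
Step 3: = 17 * 3/10
Step 4: = 51/10

51/10


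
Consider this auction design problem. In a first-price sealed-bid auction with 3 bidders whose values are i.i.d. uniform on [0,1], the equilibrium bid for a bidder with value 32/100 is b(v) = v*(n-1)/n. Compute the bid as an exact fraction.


Step 1: The symmetric BNE bidding function is b(v) = v * (n-1) / n
Step 2: Substitute v = 8/25 and n = 3
Step 3: b = 8/25 * 2/3
Step 4: b = 16/75

16/75


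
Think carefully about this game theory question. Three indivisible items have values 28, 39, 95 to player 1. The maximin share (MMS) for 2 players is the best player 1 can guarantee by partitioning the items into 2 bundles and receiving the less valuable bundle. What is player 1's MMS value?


Step 1: Item values = 28, 39, 95
Step 2: Enumerate all 2-bundle partitions and take the smaller bundle:
  Partition 1: {28} vs {39,95} -> bundles 28, 134; min = 28
  Partition 2: {39} vs {28,95} -> bundles 39, 123; min = 39
  Partition 3: {95} vs {28,39} -> bundles 95, 67; min = 67
Step 3: MMS = max(28, 39, 67) = 67

67


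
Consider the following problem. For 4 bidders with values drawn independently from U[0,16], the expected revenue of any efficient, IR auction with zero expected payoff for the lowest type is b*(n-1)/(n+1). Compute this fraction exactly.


Step 1: By Revenue Equivalence, expected revenue = b*(n-1)/(n+1)
Step 2: Substituting n = 4, b = 16
Step 3: Revenue = 16*(4-1)/(4+1) = 16*3/5
Step 4: Revenue = 48/5

48/5


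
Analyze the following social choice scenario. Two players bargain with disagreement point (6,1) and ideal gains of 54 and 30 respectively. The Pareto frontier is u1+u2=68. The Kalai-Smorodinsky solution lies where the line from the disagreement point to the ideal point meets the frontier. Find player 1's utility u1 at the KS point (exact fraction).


Step 1: At the KS point, (u1-d1)/r1 = (u2-d2)/r2 = t and u1+u2 = 68
Step 2: u1 = d1 + r1*t and u2 = d2 + r2*t, so (d1 + r1*t) + (d2 + r2*t) = 68
Step 3: t = (68 - 6 - 1)/(54 + 30) = 61/84
Step 4: u1 = d1 + r1*t = 6 + 54 * 61/84 = 633/14
Step 5: (Check: u2 = d2 + r2*t = 319/14; u1+u2 = 633/14 + 319/14 = 68, on the frontier.)

633/14


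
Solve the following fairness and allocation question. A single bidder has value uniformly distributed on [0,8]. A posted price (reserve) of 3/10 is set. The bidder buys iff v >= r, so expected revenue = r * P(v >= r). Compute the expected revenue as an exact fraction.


Step 1: Posted price r = 3/10, value support [0,8]
Step 2: P(v >= r) = (8 - 3/10)/8 = 77/80
Step 3: Expected revenue = r * P(v >= r) = 3/10 * 77/80
Step 4: Revenue = 231/800

231/800


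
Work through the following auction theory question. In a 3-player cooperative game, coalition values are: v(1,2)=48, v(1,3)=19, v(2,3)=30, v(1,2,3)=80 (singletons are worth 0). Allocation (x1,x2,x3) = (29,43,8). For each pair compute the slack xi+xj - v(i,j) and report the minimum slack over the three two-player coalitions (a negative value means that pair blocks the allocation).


Step 1: Slack for coalition (1,2): x1+x2 - v12 = 72 - 48 = 24
Step 2: Slack for coalition (1,3): x1+x3 - v13 = 37 - 19 = 18
Step 3: Slack for coalition (2,3): x2+x3 - v23 = 51 - 30 = 21
Step 4: Minimum slack = min(24, 18, 21) = 18, attained by (1,3); no pair can gain by deviating, so the allocation is in the core

18


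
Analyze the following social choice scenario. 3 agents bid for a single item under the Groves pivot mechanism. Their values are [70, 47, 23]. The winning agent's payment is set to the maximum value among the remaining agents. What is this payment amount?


Step 1: The efficient winner is agent 0 with value 70
Step 2: Other agents' values: [47, 23]
Step 3: Pivot payment = max(others) = 47
Step 4: The winner pays 47

47


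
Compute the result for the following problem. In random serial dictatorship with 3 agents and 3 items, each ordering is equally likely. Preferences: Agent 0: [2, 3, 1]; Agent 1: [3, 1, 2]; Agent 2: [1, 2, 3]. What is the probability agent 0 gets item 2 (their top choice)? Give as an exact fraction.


Step 1: Agent 0 wants item 2
Step 2: There are 6 possible orderings of agents
Step 3: In 6 orderings, agent 0 gets item 2
Step 4: Probability = 6/6 = 1

1


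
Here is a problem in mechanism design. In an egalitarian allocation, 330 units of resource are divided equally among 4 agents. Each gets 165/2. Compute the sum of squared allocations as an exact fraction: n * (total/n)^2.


Step 1: Each agent's share = 330/4 = 165/2
Step 2: Square of each share = (165/2)^2 = 27225/4
Step 3: Sum of squares = 4 * 27225/4 = 27225

27225


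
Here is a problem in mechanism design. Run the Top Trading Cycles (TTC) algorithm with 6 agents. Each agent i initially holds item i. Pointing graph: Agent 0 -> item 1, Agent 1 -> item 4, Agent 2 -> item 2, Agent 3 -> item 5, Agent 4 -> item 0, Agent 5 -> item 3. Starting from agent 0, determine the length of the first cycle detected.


Step 1: Trace the pointer graph from agent 0: 0 -> 1 -> 4 -> 0
Step 2: A cycle is detected when we revisit agent 0
Step 3: The cycle is: 0 -> 1 -> 4 -> 0
Step 4: Cycle length = 3

3


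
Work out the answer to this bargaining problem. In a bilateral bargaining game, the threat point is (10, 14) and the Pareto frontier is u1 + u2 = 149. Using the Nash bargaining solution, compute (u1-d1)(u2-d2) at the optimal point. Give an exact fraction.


Step 1: The Nash solution splits surplus symmetrically above the disagreement point
Step 2: u1 = (total + d1 - d2)/2 = (149 + 10 - 14)/2 = 145/2
Step 3: u2 = (total - d1 + d2)/2 = (149 - 10 + 14)/2 = 153/2
Step 4: Nash product = (145/2 - 10) * (153/2 - 14)
Step 5: = 125/2 * 125/2 = 15625/4

15625/4


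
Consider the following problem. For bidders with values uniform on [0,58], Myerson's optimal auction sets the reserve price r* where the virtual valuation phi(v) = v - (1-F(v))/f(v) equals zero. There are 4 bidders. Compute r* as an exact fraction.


Step 1: For U[0,58], F(v) = v/58 and f(v) = 1/58
Step 2: phi(v) = v - (1 - v/58)/(1/58) = v - (58 - v) = 2v - 58
Step 3: Set phi(r*) = 0: 2r* - 58 = 0
Step 4: r* = 58/2 = 29 (the number of bidders n = 4 does not enter)

29


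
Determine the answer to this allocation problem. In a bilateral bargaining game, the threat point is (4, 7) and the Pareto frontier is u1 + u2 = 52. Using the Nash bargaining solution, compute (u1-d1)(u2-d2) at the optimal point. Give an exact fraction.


Step 1: The Nash solution splits surplus symmetrically above the disagreement point
Step 2: u1 = (total + d1 - d2)/2 = (52 + 4 - 7)/2 = 49/2
Step 3: u2 = (total - d1 + d2)/2 = (52 - 4 + 7)/2 = 55/2
Step 4: Nash product = (49/2 - 4) * (55/2 - 7)
Step 5: = 41/2 * 41/2 = 1681/4

1681/4


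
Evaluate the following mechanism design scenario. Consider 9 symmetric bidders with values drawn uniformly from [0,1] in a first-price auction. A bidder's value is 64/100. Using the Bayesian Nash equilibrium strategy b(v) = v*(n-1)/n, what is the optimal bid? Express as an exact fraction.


Step 1: The symmetric BNE bidding function is b(v) = v * (n-1) / n
Step 2: Substitute v = 16/25 and n = 9
Step 3: b = 16/25 * 8/9
Step 4: b = 128/225

128/225


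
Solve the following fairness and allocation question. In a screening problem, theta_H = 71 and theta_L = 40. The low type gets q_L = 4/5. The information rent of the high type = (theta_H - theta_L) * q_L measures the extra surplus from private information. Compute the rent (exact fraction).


Step 1: theta_H - theta_L = 71 - 40 = 31
Step 2: Information rent = (theta_H - theta_L) * q_L
Step 3: = 31 * 4/5
Step 4: = 124/5

124/5


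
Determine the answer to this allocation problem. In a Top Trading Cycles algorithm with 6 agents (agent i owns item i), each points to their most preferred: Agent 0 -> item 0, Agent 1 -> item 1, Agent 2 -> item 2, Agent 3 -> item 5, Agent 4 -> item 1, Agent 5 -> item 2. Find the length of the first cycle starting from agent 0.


Step 1: Trace the pointer graph from agent 0: 0 -> 0
Step 2: A cycle is detected when we revisit agent 0
Step 3: The cycle is: 0 -> 0
Step 4: Cycle length = 1

1


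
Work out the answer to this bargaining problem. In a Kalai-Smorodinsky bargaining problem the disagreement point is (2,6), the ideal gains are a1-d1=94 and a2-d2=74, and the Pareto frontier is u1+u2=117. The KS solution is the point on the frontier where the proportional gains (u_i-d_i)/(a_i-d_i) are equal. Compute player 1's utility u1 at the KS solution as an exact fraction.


Step 1: At the KS point, (u1-d1)/r1 = (u2-d2)/r2 = t and u1+u2 = 117
Step 2: u1 = d1 + r1*t and u2 = d2 + r2*t, so (d1 + r1*t) + (d2 + r2*t) = 117
Step 3: t = (117 - 2 - 6)/(94 + 74) = 109/168
Step 4: u1 = d1 + r1*t = 2 + 94 * 109/168 = 5291/84
Step 5: (Check: u2 = d2 + r2*t = 4537/84; u1+u2 = 5291/84 + 4537/84 = 117, on the frontier.)

5291/84


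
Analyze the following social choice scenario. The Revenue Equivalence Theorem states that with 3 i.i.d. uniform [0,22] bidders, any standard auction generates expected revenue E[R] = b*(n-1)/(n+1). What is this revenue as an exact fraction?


Step 1: By Revenue Equivalence, expected revenue = b*(n-1)/(n+1)
Step 2: Substituting n = 3, b = 22
Step 3: Revenue = 22*(3-1)/(3+1) = 22*2/4
Step 4: Revenue = 44/4 = 11

11


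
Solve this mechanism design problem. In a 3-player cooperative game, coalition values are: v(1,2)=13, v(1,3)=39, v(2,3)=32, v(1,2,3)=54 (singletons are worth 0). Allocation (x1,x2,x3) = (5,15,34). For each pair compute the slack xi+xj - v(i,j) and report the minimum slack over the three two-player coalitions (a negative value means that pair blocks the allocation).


Step 1: Slack for coalition (1,2): x1+x2 - v12 = 20 - 13 = 7
Step 2: Slack for coalition (1,3): x1+x3 - v13 = 39 - 39 = 0
Step 3: Slack for coalition (2,3): x2+x3 - v23 = 49 - 32 = 17
Step 4: Minimum slack = min(7, 0, 17) = 0, attained by (1,3); no pair can gain by deviating, so the allocation is in the core

0


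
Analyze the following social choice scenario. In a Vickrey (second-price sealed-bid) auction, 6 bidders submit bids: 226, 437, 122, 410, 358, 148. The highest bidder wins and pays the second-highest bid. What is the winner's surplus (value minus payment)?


Step 1: Sort bids in descending order: 437, 410, 358, 226, 148, 122
Step 2: The winning bid is the highest: 437
Step 3: The payment equals the second-highest bid: 410
Step 4: Surplus = winner's bid - payment = 437 - 410 = 27

27


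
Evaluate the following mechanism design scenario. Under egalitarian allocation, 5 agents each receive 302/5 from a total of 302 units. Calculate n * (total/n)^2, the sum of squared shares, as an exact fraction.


Step 1: Each agent's share = 302/5
Step 2: Square of each share = (302/5)^2 = 91204/25
Step 3: Sum of squares = 5 * 91204/25 = 91204/5

91204/5


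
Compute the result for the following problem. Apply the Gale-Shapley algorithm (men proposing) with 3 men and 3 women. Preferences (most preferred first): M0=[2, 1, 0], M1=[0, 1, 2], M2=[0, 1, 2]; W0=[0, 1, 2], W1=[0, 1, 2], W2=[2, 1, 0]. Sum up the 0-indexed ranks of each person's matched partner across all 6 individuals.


Step 1: Run Gale-Shapley (men propose, women hold best offer):
  M0 proposes to W2; she accepts
  M1 proposes to W0; she accepts
  M2 proposes to W0; rejected
  M2 proposes to W1; she accepts
Step 2: Final matching: W0-M1, W1-M2, W2-M0
Step 3: 0-indexed ranks (man's rank of his match, then woman's): 0 + 1 + 1 + 2 + 0 + 2
Step 4: Total rank sum = 6

6


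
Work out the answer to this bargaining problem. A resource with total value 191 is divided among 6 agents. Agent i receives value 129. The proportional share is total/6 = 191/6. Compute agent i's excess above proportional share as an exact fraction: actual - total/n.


Step 1: Proportional share = 191/6
Step 2: Agent's actual allocation = 129
Step 3: Excess = 129 - 191/6 = 583/6

583/6


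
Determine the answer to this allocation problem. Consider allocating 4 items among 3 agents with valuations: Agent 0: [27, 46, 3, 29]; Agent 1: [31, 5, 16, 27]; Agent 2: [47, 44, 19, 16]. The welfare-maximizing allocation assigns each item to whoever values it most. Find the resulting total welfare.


Step 1: For each item, find the maximum value among all agents.
Step 2: Item 0 -> Agent 2 (value 47)
Step 3: Item 1 -> Agent 0 (value 46)
Step 4: Item 2 -> Agent 2 (value 19)
Step 5: Item 3 -> Agent 0 (value 29)
Step 6: Total welfare = 47 + 46 + 19 + 29 = 141

141


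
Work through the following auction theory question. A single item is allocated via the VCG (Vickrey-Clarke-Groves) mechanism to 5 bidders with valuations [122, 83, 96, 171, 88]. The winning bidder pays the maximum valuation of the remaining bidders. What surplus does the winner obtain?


Step 1: The winner is the agent with the highest value: agent 3 with value 171
Step 2: Values of other agents: [122, 83, 96, 88]
Step 3: VCG payment = max of others' values = 122
Step 4: Surplus = 171 - 122 = 49

49


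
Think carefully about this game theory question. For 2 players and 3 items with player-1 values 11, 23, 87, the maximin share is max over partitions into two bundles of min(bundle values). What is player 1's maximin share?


Step 1: Item values = 11, 23, 87
Step 2: Enumerate all 2-bundle partitions and take the smaller bundle:
  Partition 1: {11} vs {23,87} -> bundles 11, 110; min = 11
  Partition 2: {23} vs {11,87} -> bundles 23, 98; min = 23
  Partition 3: {87} vs {11,23} -> bundles 87, 34; min = 34
Step 3: MMS = max(11, 23, 34) = 34

34


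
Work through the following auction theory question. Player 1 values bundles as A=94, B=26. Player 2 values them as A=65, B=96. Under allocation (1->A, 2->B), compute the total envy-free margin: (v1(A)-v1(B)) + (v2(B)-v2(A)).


Step 1: Player 1's margin = v1(A) - v1(B) = 94 - 26 = 68
Step 2: Player 2's margin = v2(B) - v2(A) = 96 - 65 = 31
Step 3: Total margin = 68 + 31 = 99

99


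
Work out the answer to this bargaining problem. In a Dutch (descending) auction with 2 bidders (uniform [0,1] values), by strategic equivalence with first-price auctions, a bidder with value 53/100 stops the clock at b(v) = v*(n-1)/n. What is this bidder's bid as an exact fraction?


Step 1: Dutch auctions are strategically equivalent to first-price auctions
Step 2: The equilibrium bid is b(v) = v*(n-1)/n
Step 3: b = 53/100 * 1/2
Step 4: b = 53/200

53/200


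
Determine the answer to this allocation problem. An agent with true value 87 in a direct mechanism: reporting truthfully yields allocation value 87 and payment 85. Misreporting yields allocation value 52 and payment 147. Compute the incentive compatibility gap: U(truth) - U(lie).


Step 1: U(truth) = value - payment = 87 - 85 = 2
Step 2: U(lie) = allocation - payment = 52 - 147 = -95
Step 3: IC gap = 2 - (-95) = 97

97


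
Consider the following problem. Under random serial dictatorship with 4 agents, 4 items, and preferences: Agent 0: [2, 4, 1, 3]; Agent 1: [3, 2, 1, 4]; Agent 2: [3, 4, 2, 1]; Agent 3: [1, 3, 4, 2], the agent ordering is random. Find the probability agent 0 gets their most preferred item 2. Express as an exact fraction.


Step 1: Agent 0 wants item 2
Step 2: There are 24 possible orderings of agents
Step 3: In 20 orderings, agent 0 gets item 2
Step 4: Probability = 20/24 = 5/6

5/6


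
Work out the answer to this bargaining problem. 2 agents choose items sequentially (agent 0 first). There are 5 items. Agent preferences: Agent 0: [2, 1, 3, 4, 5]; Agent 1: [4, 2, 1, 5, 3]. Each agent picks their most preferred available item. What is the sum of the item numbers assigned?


Step 1: Agent 0 picks item 2
Step 2: Agent 1 picks item 4
Step 3: Sum = 2 + 4 = 6

6


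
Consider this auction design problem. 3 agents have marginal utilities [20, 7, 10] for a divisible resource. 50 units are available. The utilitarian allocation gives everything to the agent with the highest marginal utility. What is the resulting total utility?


Step 1: The marginal utilities are [20, 7, 10]
Step 2: The highest marginal utility is 20
Step 3: All 50 units go to that agent
Step 4: Total utility = 20 * 50 = 1000

1000


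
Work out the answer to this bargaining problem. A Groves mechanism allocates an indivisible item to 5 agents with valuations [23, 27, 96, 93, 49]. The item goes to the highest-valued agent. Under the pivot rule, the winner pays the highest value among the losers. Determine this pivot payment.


Step 1: The efficient winner is agent 2 with value 96
Step 2: Other agents' values: [23, 27, 93, 49]
Step 3: Pivot payment = max(others) = 93
Step 4: The winner pays 93

93


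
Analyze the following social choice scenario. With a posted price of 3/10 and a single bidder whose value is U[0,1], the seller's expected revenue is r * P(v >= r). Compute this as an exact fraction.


Step 1: Posted price r = 3/10, value support [0,1]
Step 2: P(v >= r) = (1 - 3/10)/1 = 7/10
Step 3: Expected revenue = r * P(v >= r) = 3/10 * 7/10
Step 4: Revenue = 21/100

21/100


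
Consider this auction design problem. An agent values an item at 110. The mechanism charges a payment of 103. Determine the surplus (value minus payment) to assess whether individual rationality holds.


Step 1: Surplus = value - payment = 110 - 103 = 7
Step 2: IR is satisfied (surplus >= 0)

7


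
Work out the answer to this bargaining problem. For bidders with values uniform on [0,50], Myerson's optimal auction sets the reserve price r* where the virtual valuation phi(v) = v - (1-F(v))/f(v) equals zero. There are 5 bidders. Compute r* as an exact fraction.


Step 1: For U[0,50], F(v) = v/50 and f(v) = 1/50
Step 2: phi(v) = v - (1 - v/50)/(1/50) = v - (50 - v) = 2v - 50
Step 3: Set phi(r*) = 0: 2r* - 50 = 0
Step 4: r* = 50/2 = 25 (the number of bidders n = 5 does not enter)

25


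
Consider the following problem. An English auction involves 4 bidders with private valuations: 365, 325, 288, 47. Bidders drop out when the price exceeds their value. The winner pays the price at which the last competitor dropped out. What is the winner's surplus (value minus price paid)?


Step 1: Identify the highest value: 365
Step 2: Identify the second-highest value: 325
Step 3: The final price = second-highest value = 325
Step 4: Surplus = 365 - 325 = 40

40


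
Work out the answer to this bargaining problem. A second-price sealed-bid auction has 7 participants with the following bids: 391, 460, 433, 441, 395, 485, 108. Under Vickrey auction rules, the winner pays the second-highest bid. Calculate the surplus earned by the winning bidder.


Step 1: Sort bids in descending order: 485, 460, 441, 433, 395, 391, 108
Step 2: The winning bid is the highest: 485
Step 3: The payment equals the second-highest bid: 460
Step 4: Surplus = winner's bid - payment = 485 - 460 = 25

25


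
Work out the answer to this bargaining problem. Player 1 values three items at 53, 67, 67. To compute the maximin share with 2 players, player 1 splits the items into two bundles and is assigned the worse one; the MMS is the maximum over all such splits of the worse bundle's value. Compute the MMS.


Step 1: Item values = 53, 67, 67
Step 2: Enumerate all 2-bundle partitions and take the smaller bundle:
  Partition 1: {53} vs {67,67} -> bundles 53, 134; min = 53
  Partition 2: {67} vs {53,67} -> bundles 67, 120; min = 67
  Partition 3: {67} vs {53,67} -> bundles 67, 120; min = 67
Step 3: MMS = max(53, 67, 67) = 67

67


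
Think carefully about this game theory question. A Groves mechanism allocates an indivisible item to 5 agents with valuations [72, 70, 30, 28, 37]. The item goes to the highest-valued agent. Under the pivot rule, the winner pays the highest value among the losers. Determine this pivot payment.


Step 1: The efficient winner is agent 0 with value 72
Step 2: Other agents' values: [70, 30, 28, 37]
Step 3: Pivot payment = max(others) = 70
Step 4: The winner pays 70

70


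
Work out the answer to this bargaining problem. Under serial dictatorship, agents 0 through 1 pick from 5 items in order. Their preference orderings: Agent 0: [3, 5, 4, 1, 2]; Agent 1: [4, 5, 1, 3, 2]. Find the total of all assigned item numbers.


Step 1: Agent 0 picks item 3
Step 2: Agent 1 picks item 4
Step 3: Sum = 3 + 4 = 7

7
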